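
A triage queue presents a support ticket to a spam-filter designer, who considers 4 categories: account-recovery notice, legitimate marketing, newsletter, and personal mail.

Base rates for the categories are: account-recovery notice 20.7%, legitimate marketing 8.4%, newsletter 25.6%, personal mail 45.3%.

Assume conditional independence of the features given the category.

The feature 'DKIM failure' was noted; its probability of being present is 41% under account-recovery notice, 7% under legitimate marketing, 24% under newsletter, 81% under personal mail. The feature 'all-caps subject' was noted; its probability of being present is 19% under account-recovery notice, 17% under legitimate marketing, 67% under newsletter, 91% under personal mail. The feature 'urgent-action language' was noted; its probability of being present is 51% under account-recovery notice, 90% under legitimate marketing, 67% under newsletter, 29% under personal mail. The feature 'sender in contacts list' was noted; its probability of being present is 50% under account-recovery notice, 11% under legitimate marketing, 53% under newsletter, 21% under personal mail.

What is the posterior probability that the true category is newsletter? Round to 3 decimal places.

Multiply each prior by the joint likelihood of the feature pattern:
  account-recovery notice: 0.207 × 0.41 × 0.19 × 0.51 × 0.50 = 0.004112
  legitimate marketing: 0.084 × 0.07 × 0.17 × 0.90 × 0.11 = 9.896e-05
  newsletter: 0.256 × 0.24 × 0.67 × 0.67 × 0.53 = 0.014618
  personal mail: 0.453 × 0.81 × 0.91 × 0.29 × 0.21 = 0.020335
The unnormalized weights sum to 0.039163.
P(newsletter | evidence) = 0.014618 / 0.039163 ≈ 0.373.

0.373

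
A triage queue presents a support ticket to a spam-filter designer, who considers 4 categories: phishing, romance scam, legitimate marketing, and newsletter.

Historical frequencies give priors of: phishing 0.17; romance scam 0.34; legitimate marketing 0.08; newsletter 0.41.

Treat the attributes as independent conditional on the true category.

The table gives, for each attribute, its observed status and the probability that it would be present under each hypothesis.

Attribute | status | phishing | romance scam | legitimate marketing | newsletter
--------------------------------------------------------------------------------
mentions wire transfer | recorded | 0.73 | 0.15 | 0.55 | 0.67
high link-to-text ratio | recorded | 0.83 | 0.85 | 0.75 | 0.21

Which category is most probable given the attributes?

By Bayes' rule with conditional independence, the unnormalized weight for each hypothesis is prior × ∏ likelihoods:
  phishing: 0.17 × 0.73 × 0.83 = 0.103
  romance scam: 0.34 × 0.15 × 0.85 = 0.04335
  legitimate marketing: 0.08 × 0.55 × 0.75 = 0.033
  newsletter: 0.41 × 0.67 × 0.21 = 0.057687
Normalizing constant Z = 0.103 + 0.04335 + 0.033 + 0.057687 = 0.23704.
P(phishing | evidence) ≈ 0.103 / 0.23704 ≈ 0.435
P(romance scam | evidence) ≈ 0.04335 / 0.23704 ≈ 0.183
P(legitimate marketing | evidence) ≈ 0.033 / 0.23704 ≈ 0.139
P(newsletter | evidence) ≈ 0.057687 / 0.23704 ≈ 0.243
The largest is 0.435, so phishing is most probable.

phishing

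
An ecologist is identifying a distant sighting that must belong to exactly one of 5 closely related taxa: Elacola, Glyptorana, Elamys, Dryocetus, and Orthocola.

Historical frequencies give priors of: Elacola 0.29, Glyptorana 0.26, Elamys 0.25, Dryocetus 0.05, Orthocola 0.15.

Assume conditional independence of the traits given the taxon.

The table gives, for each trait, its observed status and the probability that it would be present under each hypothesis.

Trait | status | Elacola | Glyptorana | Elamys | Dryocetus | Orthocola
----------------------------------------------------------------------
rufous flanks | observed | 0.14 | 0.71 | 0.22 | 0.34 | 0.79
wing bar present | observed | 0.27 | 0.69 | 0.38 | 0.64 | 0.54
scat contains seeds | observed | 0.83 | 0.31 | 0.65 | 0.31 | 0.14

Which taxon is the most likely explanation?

Glyptorana

Multiply each prior by the joint likelihood of the trait pattern:
  Elacola: 0.29 × 0.14 × 0.27 × 0.83 = 0.0090985
  Glyptorana: 0.26 × 0.71 × 0.69 × 0.31 = 0.039486
  Elamys: 0.25 × 0.22 × 0.38 × 0.65 = 0.013585
  Dryocetus: 0.05 × 0.34 × 0.64 × 0.31 = 0.0033728
  Orthocola: 0.15 × 0.79 × 0.54 × 0.14 = 0.0089586
Marginal likelihood of the evidence = 0.074501.
P(Elacola | evidence) ≈ 0.0090985 / 0.074501 ≈ 0.122
P(Glyptorana | evidence) ≈ 0.039486 / 0.074501 ≈ 0.530
P(Elamys | evidence) ≈ 0.013585 / 0.074501 ≈ 0.182
P(Dryocetus | evidence) ≈ 0.0033728 / 0.074501 ≈ 0.045
P(Orthocola | evidence) ≈ 0.0089586 / 0.074501 ≈ 0.120
The largest is 0.530, so Glyptorana is most probable.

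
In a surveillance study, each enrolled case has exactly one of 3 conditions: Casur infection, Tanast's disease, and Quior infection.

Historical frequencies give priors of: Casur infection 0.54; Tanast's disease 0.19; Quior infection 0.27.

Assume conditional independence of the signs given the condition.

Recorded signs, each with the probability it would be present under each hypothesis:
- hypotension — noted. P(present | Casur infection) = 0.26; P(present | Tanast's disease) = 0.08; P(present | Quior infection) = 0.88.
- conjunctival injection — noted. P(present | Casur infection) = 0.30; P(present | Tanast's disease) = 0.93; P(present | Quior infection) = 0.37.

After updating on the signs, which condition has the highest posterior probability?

For each hypothesis, the unnormalized posterior weight is prior × product of the sign likelihoods:
  Casur infection: 0.54 × 0.26 × 0.30 = 0.04212
  Tanast's disease: 0.19 × 0.08 × 0.93 = 0.014136
  Quior infection: 0.27 × 0.88 × 0.37 = 0.087912
The unnormalized weights sum to 0.14417.
P(Casur infection | evidence) ≈ 0.04212 / 0.14417 ≈ 0.292
P(Tanast's disease | evidence) ≈ 0.014136 / 0.14417 ≈ 0.098
P(Quior infection | evidence) ≈ 0.087912 / 0.14417 ≈ 0.610
The largest is 0.610, so Quior infection is most probable.

Quior infection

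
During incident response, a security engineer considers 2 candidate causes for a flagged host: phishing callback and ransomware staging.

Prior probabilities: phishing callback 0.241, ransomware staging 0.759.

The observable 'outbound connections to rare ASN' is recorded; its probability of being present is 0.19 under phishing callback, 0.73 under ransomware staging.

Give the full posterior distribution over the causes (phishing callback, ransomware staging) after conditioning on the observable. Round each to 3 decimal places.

Multiply each prior by the likelihood of the observable:
  phishing callback: 0.241 × 0.19 = 0.04579
  ransomware staging: 0.759 × 0.73 = 0.55407
Marginal likelihood of the evidence = 0.59986.
P(phishing callback | evidence) = 0.04579 / 0.59986 ≈ 0.076
P(ransomware staging | evidence) = 0.55407 / 0.59986 ≈ 0.924

0.076, 0.924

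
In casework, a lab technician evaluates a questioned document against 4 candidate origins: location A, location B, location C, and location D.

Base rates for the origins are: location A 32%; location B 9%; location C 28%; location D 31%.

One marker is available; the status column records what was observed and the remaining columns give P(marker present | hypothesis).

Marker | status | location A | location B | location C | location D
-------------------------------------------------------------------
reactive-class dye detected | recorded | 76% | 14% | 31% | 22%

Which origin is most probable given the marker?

By Bayes' rule, the unnormalized weight for each hypothesis is prior × likelihood:
  location A: 0.32 × 0.76 = 0.2432
  location B: 0.09 × 0.14 = 0.0126
  location C: 0.28 × 0.31 = 0.0868
  location D: 0.31 × 0.22 = 0.0682
Normalizing constant Z = 0.2432 + 0.0126 + 0.0868 + 0.0682 = 0.4108.
P(location A | evidence) ≈ 0.2432 / 0.4108 ≈ 0.592
P(location B | evidence) ≈ 0.0126 / 0.4108 ≈ 0.031
P(location C | evidence) ≈ 0.0868 / 0.4108 ≈ 0.211
P(location D | evidence) ≈ 0.0682 / 0.4108 ≈ 0.166
The largest is 0.592, so location A is most probable.

location A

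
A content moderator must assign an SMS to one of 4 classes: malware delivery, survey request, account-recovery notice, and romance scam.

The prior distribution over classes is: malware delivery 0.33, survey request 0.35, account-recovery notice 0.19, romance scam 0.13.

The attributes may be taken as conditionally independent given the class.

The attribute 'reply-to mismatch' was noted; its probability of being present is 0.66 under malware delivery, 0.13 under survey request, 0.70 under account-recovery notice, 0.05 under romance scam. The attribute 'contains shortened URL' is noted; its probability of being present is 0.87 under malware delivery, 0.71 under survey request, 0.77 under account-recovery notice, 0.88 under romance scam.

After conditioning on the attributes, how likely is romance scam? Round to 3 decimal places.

By Bayes' rule with conditional independence, the unnormalized weight for each hypothesis is prior × ∏ likelihoods:
  malware delivery: 0.33 × 0.66 × 0.87 = 0.18949
  survey request: 0.35 × 0.13 × 0.71 = 0.032305
  account-recovery notice: 0.19 × 0.70 × 0.77 = 0.10241
  romance scam: 0.13 × 0.05 × 0.88 = 0.00572
Normalizing constant Z = 0.18949 + 0.032305 + 0.10241 + 0.00572 = 0.32992.
P(romance scam | evidence) = 0.00572 / 0.32992 ≈ 0.017.

0.017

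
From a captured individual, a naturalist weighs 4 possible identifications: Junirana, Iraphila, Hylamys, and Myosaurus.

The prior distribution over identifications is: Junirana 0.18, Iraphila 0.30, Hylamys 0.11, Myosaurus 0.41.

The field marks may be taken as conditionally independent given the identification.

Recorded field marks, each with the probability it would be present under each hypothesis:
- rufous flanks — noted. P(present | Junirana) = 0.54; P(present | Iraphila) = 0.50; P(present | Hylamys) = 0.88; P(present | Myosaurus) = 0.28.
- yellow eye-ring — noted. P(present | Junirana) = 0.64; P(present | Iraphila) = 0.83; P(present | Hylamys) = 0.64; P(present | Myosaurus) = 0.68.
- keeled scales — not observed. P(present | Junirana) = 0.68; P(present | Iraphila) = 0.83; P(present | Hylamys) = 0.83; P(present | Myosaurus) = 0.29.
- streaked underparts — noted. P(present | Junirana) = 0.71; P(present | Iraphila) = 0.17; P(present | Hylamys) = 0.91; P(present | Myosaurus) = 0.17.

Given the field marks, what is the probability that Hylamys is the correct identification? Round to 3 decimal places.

0.261

By Bayes' rule with conditional independence, the unnormalized weight for each hypothesis is prior × ∏ likelihoods (using 1 − P(present | H) for each absent field mark):
  Junirana: 0.18 × 0.54 × 0.64 × (1 − 0.68) × 0.71 = 0.014134
  Iraphila: 0.30 × 0.50 × 0.83 × (1 − 0.83) × 0.17 = 0.0035981
  Hylamys: 0.11 × 0.88 × 0.64 × (1 − 0.83) × 0.91 = 0.009584
  Myosaurus: 0.41 × 0.28 × 0.68 × (1 − 0.29) × 0.17 = 0.0094223
The unnormalized weights sum to 0.036738.
P(Hylamys | evidence) = 0.009584 / 0.036738 ≈ 0.261.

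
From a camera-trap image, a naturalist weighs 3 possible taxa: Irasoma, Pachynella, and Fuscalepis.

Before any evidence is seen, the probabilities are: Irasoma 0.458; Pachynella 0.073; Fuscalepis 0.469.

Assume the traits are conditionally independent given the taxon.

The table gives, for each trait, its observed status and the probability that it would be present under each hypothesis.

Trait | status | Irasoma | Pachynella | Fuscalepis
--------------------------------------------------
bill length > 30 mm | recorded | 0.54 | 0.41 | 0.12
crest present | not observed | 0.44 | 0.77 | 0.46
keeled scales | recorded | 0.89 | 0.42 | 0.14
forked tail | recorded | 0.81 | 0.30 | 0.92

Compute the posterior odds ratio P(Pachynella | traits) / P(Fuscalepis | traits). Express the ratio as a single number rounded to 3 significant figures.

0.222

Unnormalized posterior weight (prior times the trait likelihoods) for each of the two hypotheses (using 1 − P(present | H) for each absent trait):
  Pachynella: 0.073 × 0.41 × (1 − 0.77) × 0.42 × 0.30 = 0.00086737
  Fuscalepis: 0.469 × 0.12 × (1 − 0.46) × 0.14 × 0.92 = 0.0039144
Odds(Pachynella : Fuscalepis) = 0.00086737 / 0.0039144 ≈ 0.222.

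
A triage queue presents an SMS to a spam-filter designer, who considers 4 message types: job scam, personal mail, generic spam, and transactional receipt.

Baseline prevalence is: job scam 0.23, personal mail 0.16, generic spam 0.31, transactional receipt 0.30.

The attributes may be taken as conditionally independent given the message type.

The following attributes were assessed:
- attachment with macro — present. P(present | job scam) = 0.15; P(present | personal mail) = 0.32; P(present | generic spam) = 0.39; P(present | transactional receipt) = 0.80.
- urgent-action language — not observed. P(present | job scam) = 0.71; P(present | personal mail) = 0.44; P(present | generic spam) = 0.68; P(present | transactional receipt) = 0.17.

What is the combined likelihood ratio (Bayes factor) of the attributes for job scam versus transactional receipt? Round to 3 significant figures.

The Bayes factor is the ratio of the joint likelihoods of the attribute pattern under the two hypotheses (using 1 − P(present | H) for each absent attribute).
  job scam: 0.15 × (1 − 0.71) = 0.0435
  transactional receipt: 0.80 × (1 − 0.17) = 0.664
Bayes factor = 0.0435 / 0.664 ≈ 0.0655

0.0655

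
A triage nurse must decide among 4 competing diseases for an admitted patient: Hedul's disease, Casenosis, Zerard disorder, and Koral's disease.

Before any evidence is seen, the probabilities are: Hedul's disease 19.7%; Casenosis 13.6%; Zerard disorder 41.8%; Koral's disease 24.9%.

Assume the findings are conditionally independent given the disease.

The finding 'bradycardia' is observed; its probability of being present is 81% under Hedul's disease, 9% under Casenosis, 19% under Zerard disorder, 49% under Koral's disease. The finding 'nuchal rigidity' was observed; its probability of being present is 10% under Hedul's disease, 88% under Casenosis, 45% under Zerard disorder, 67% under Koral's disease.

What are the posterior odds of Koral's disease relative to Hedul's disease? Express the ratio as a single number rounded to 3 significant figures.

Posterior odds equal prior odds times the likelihood ratio; only the two competing hypotheses matter.
  Koral's disease: 0.249 × 0.49 × 0.67 = 0.081747
  Hedul's disease: 0.197 × 0.81 × 0.10 = 0.015957
Posterior odds = 0.081747 / 0.015957 ≈ 5.12.

5.12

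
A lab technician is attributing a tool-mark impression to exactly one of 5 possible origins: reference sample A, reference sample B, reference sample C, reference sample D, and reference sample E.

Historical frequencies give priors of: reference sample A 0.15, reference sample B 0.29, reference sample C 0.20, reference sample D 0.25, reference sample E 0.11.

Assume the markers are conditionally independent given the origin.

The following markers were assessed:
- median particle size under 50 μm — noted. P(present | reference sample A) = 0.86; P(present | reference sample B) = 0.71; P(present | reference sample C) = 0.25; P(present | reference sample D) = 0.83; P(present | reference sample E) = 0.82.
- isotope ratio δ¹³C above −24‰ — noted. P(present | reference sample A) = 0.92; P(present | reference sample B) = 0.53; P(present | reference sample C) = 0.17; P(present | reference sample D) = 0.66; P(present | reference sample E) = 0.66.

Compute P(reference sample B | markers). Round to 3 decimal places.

0.252

For each hypothesis, the unnormalized posterior weight is prior × product of the marker likelihoods:
  reference sample A: 0.15 × 0.86 × 0.92 = 0.11868
  reference sample B: 0.29 × 0.71 × 0.53 = 0.10913
  reference sample C: 0.20 × 0.25 × 0.17 = 0.0085
  reference sample D: 0.25 × 0.83 × 0.66 = 0.13695
  reference sample E: 0.11 × 0.82 × 0.66 = 0.059532
Normalizing constant Z = 0.11868 + 0.10913 + 0.0085 + 0.13695 + 0.059532 = 0.43279.
P(reference sample B | evidence) = 0.10913 / 0.43279 ≈ 0.252.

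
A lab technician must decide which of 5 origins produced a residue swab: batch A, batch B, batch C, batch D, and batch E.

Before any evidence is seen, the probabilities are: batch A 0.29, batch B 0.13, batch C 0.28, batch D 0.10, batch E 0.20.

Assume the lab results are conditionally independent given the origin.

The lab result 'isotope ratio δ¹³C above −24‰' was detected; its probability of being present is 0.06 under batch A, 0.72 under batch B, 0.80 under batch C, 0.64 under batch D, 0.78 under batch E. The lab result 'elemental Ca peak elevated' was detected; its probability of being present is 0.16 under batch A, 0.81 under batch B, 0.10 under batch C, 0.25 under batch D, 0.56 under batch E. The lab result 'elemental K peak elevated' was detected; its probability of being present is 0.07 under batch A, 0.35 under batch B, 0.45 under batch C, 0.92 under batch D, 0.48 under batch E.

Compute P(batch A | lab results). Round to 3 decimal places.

For each hypothesis, the unnormalized posterior weight is prior × product of the lab result likelihoods:
  batch A: 0.29 × 0.06 × 0.16 × 0.07 = 0.00019488
  batch B: 0.13 × 0.72 × 0.81 × 0.35 = 0.026536
  batch C: 0.28 × 0.80 × 0.10 × 0.45 = 0.01008
  batch D: 0.10 × 0.64 × 0.25 × 0.92 = 0.01472
  batch E: 0.20 × 0.78 × 0.56 × 0.48 = 0.041933
The unnormalized weights sum to 0.093463.
P(batch A | evidence) = 0.00019488 / 0.093463 ≈ 0.002.

0.002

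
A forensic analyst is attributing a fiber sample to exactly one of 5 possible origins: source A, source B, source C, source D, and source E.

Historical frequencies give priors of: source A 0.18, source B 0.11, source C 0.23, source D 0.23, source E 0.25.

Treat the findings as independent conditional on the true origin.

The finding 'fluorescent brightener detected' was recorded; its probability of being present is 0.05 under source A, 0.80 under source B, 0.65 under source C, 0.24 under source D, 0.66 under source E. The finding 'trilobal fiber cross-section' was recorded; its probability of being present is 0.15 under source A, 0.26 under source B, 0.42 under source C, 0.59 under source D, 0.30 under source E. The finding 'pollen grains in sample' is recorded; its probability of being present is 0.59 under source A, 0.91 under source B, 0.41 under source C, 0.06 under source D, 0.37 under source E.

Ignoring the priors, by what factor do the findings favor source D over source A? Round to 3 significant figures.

Take the product of per-finding likelihoods under each hypothesis, then divide.
  source D: 0.24 × 0.59 × 0.06 = 0.008496
  source A: 0.05 × 0.15 × 0.59 = 0.004425
Bayes factor = 0.008496 / 0.004425 ≈ 1.92

1.92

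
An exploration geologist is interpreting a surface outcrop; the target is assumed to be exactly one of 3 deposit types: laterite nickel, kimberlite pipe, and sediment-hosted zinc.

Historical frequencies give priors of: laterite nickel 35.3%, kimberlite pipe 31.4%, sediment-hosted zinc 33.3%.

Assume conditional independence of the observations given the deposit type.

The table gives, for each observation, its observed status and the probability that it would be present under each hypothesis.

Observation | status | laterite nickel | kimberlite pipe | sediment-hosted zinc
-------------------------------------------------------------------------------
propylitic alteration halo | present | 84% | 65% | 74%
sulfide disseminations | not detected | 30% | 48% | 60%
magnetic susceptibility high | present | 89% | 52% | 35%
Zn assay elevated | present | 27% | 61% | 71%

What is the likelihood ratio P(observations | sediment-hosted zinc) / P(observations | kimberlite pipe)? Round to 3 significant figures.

0.686

Take the product of per-observation likelihoods under each hypothesis (using 1 − P(present | H) for each absent observation), then divide.
  sediment-hosted zinc: 0.74 × (1 − 0.60) × 0.35 × 0.71 = 0.073556
  kimberlite pipe: 0.65 × (1 − 0.48) × 0.52 × 0.61 = 0.10721
Bayes factor = 0.073556 / 0.10721 ≈ 0.686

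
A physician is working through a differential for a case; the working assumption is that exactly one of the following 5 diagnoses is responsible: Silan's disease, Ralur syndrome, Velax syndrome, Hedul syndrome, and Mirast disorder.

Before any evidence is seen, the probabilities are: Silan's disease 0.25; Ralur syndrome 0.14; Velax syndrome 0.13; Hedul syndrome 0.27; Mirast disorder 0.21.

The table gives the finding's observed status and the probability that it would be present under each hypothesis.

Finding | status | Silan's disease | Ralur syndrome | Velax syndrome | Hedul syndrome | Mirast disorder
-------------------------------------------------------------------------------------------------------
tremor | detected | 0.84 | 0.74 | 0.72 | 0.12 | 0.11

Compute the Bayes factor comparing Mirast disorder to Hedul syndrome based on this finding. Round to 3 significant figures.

0.917

The Bayes factor is the ratio of the two likelihoods.
  Mirast disorder: 0.11
  Hedul syndrome: 0.12
Bayes factor = 0.11 / 0.12 ≈ 0.917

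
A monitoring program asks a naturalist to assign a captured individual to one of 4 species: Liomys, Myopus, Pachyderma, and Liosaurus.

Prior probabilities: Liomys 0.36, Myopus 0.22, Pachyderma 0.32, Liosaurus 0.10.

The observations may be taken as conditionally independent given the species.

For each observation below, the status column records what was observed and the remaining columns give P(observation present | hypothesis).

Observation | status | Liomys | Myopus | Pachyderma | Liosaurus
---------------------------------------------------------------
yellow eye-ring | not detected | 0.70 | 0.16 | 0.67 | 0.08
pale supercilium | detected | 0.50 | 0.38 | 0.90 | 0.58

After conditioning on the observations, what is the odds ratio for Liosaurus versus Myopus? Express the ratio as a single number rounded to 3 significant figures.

0.760

Posterior odds equal prior odds times the likelihood ratio; only the two competing hypotheses matter (using 1 − P(present | H) for each absent observation).
  Liosaurus: 0.10 × (1 − 0.08) × 0.58 = 0.05336
  Myopus: 0.22 × (1 − 0.16) × 0.38 = 0.070224
Odds(Liosaurus : Myopus) = 0.05336 / 0.070224 ≈ 0.760.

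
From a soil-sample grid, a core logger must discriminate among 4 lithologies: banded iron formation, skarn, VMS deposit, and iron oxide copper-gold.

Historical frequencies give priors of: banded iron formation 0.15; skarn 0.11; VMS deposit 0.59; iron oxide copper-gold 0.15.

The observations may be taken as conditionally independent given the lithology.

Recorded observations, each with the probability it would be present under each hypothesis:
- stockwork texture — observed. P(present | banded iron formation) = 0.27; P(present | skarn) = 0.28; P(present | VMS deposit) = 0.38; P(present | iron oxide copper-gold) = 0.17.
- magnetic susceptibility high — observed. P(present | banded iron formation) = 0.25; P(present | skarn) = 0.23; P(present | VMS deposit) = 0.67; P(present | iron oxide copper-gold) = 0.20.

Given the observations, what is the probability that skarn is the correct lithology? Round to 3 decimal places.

0.041

For each hypothesis, the unnormalized posterior weight is prior × product of the observation likelihoods:
  banded iron formation: 0.15 × 0.27 × 0.25 = 0.010125
  skarn: 0.11 × 0.28 × 0.23 = 0.007084
  VMS deposit: 0.59 × 0.38 × 0.67 = 0.15021
  iron oxide copper-gold: 0.15 × 0.17 × 0.20 = 0.0051
Normalizing constant Z = 0.010125 + 0.007084 + 0.15021 + 0.0051 = 0.17252.
P(skarn | evidence) = 0.007084 / 0.17252 ≈ 0.041.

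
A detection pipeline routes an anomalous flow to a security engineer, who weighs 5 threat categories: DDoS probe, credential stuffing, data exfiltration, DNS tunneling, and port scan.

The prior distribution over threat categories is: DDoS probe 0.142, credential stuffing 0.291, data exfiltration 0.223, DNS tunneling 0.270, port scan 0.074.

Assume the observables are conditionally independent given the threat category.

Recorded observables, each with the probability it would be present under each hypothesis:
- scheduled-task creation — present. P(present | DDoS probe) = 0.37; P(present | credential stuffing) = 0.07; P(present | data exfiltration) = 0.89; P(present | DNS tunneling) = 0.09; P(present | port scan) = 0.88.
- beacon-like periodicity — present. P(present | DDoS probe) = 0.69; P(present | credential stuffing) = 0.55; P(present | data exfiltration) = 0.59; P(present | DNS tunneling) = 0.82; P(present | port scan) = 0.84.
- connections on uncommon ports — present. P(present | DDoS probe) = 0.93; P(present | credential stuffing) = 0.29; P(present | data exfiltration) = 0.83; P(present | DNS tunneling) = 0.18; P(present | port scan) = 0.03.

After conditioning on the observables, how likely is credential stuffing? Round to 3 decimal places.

0.023

For each hypothesis, the unnormalized posterior weight is prior × product of the observable likelihoods:
  DDoS probe: 0.142 × 0.37 × 0.69 × 0.93 = 0.033715
  credential stuffing: 0.291 × 0.07 × 0.55 × 0.29 = 0.003249
  data exfiltration: 0.223 × 0.89 × 0.59 × 0.83 = 0.097191
  DNS tunneling: 0.270 × 0.09 × 0.82 × 0.18 = 0.0035867
  port scan: 0.074 × 0.88 × 0.84 × 0.03 = 0.001641
Normalizing constant Z = 0.033715 + 0.003249 + 0.097191 + 0.0035867 + 0.001641 = 0.13938.
P(credential stuffing | evidence) = 0.003249 / 0.13938 ≈ 0.023.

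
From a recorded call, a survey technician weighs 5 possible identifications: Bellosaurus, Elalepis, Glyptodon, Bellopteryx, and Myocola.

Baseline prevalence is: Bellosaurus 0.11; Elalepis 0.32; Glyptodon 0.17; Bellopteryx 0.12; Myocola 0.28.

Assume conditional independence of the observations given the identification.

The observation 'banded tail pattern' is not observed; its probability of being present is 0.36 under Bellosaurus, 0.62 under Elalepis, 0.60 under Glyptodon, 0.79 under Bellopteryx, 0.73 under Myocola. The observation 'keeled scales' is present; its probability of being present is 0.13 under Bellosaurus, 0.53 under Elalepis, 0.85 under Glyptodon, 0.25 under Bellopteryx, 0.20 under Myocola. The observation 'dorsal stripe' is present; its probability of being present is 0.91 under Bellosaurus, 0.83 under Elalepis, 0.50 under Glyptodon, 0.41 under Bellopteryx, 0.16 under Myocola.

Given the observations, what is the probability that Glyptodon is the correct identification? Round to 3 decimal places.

0.302

By Bayes' rule with conditional independence, the unnormalized weight for each hypothesis is prior × ∏ likelihoods (using 1 − P(present | H) for each absent observation):
  Bellosaurus: 0.11 × (1 − 0.36) × 0.13 × 0.91 = 0.0083283
  Elalepis: 0.32 × (1 − 0.62) × 0.53 × 0.83 = 0.053492
  Glyptodon: 0.17 × (1 − 0.60) × 0.85 × 0.50 = 0.0289
  Bellopteryx: 0.12 × (1 − 0.79) × 0.25 × 0.41 = 0.002583
  Myocola: 0.28 × (1 − 0.73) × 0.20 × 0.16 = 0.0024192
Marginal likelihood of the evidence = 0.095722.
P(Glyptodon | evidence) = 0.0289 / 0.095722 ≈ 0.302.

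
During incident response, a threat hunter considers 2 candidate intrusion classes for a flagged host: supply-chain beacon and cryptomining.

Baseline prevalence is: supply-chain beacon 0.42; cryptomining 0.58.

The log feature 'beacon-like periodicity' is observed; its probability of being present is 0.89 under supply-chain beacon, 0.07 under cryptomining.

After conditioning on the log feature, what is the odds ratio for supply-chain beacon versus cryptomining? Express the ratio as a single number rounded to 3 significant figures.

9.21

Posterior odds equal prior odds times the likelihood ratio; only the two competing hypotheses matter.
  supply-chain beacon: 0.42 × 0.89 = 0.3738
  cryptomining: 0.58 × 0.07 = 0.0406
Odds(supply-chain beacon : cryptomining) = 0.3738 / 0.0406 ≈ 9.21.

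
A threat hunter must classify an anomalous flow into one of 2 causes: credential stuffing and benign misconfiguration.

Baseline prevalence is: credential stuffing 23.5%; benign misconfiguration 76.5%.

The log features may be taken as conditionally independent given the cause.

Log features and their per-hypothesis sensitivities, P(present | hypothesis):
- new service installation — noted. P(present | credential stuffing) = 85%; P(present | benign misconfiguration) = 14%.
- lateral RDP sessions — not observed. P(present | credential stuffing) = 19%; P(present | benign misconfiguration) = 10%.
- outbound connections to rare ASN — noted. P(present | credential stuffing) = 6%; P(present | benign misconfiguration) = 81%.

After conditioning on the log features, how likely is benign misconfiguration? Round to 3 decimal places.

0.889

For each hypothesis, the unnormalized posterior weight is prior × product of the log feature likelihoods (using 1 − P(present | H) for each absent log feature):
  credential stuffing: 0.235 × 0.85 × (1 − 0.19) × 0.06 = 0.0097079
  benign misconfiguration: 0.765 × 0.14 × (1 − 0.10) × 0.81 = 0.078076
Marginal likelihood of the evidence = 0.087784.
P(benign misconfiguration | evidence) = 0.078076 / 0.087784 ≈ 0.889.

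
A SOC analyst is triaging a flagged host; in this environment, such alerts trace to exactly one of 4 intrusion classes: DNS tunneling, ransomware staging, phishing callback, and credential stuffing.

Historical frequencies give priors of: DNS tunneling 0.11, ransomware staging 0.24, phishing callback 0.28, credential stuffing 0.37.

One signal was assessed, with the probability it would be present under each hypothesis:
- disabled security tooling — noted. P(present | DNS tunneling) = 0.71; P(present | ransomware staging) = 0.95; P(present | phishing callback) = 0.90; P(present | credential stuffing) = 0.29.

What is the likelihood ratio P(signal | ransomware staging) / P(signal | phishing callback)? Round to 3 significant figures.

Likelihood of this signal under each hypothesis:
  ransomware staging: 0.95
  phishing callback: 0.9
Bayes factor = 0.95 / 0.9 ≈ 1.06

1.06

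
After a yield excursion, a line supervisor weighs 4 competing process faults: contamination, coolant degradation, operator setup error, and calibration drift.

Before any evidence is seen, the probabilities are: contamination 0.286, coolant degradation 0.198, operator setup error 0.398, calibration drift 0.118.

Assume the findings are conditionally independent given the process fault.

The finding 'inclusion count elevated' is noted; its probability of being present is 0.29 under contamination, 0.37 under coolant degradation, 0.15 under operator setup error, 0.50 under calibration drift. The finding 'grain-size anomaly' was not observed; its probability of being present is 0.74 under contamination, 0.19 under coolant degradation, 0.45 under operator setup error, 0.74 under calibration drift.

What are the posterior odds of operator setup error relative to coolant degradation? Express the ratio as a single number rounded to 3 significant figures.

The normalizing constant cancels in an odds ratio, so compute prior × likelihood for the two hypotheses only (using 1 − P(present | H) for each absent finding):
  operator setup error: 0.398 × 0.15 × (1 − 0.45) = 0.032835
  coolant degradation: 0.198 × 0.37 × (1 − 0.19) = 0.059341
Posterior odds = 0.032835 / 0.059341 ≈ 0.553.

0.553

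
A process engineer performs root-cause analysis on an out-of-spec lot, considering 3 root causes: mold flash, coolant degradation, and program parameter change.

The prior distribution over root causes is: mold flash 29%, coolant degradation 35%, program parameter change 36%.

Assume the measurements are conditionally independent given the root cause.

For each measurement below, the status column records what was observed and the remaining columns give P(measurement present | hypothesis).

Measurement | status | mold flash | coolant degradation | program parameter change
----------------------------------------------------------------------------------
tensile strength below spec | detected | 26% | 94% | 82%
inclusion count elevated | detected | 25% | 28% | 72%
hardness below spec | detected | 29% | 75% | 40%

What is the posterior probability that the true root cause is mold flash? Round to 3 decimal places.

For each hypothesis, the unnormalized posterior weight is prior × product of the measurement likelihoods:
  mold flash: 0.29 × 0.26 × 0.25 × 0.29 = 0.0054665
  coolant degradation: 0.35 × 0.94 × 0.28 × 0.75 = 0.06909
  program parameter change: 0.36 × 0.82 × 0.72 × 0.40 = 0.085018
The unnormalized weights sum to 0.15957.
P(mold flash | evidence) = 0.0054665 / 0.15957 ≈ 0.034.

0.034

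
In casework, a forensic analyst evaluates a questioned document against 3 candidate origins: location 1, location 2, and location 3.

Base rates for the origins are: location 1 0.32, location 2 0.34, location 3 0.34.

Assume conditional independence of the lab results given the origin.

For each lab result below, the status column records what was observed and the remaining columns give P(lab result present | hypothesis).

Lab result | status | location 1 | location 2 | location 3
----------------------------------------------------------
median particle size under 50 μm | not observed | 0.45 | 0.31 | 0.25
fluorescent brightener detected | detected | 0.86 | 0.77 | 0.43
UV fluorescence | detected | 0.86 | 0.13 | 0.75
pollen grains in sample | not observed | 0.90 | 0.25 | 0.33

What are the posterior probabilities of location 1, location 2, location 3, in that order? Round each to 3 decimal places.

0.152, 0.205, 0.643

By Bayes' rule with conditional independence, the unnormalized weight for each hypothesis is prior × ∏ likelihoods (using 1 − P(present | H) for each absent lab result):
  location 1: 0.32 × (1 − 0.45) × 0.86 × 0.86 × (1 − 0.90) = 0.013017
  location 2: 0.34 × (1 − 0.31) × 0.77 × 0.13 × (1 − 0.25) = 0.017613
  location 3: 0.34 × (1 − 0.25) × 0.43 × 0.75 × (1 − 0.33) = 0.055099
Marginal likelihood of the evidence = 0.085729.
P(location 1 | evidence) = 0.013017 / 0.085729 ≈ 0.152
P(location 2 | evidence) = 0.017613 / 0.085729 ≈ 0.205
P(location 3 | evidence) = 0.055099 / 0.085729 ≈ 0.643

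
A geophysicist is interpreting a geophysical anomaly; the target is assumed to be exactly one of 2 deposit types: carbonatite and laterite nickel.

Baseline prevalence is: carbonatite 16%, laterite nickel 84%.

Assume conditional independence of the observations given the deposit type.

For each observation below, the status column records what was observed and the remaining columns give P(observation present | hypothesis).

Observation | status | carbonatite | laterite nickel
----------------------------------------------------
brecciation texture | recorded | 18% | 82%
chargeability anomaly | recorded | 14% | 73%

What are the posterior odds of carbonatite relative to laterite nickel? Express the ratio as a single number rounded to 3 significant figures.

0.00802

Posterior odds equal prior odds times the likelihood ratio; only the two competing hypotheses matter.
  carbonatite: 0.16 × 0.18 × 0.14 = 0.004032
  laterite nickel: 0.84 × 0.82 × 0.73 = 0.50282
Posterior odds = 0.004032 / 0.50282 ≈ 0.00802.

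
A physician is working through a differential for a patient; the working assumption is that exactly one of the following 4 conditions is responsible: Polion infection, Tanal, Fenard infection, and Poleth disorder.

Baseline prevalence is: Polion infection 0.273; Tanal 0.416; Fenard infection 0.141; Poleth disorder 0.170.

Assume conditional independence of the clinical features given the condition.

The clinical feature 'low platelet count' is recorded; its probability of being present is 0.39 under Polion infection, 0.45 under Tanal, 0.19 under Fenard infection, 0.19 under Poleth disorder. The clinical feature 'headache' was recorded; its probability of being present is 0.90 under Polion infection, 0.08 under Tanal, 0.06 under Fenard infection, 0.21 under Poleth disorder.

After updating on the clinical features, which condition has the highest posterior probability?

By Bayes' rule with conditional independence, the unnormalized weight for each hypothesis is prior × ∏ likelihoods:
  Polion infection: 0.273 × 0.39 × 0.90 = 0.095823
  Tanal: 0.416 × 0.45 × 0.08 = 0.014976
  Fenard infection: 0.141 × 0.19 × 0.06 = 0.0016074
  Poleth disorder: 0.170 × 0.19 × 0.21 = 0.006783
Normalizing constant Z = 0.095823 + 0.014976 + 0.0016074 + 0.006783 = 0.11919.
P(Polion infection | evidence) ≈ 0.095823 / 0.11919 ≈ 0.804
P(Tanal | evidence) ≈ 0.014976 / 0.11919 ≈ 0.126
P(Fenard infection | evidence) ≈ 0.0016074 / 0.11919 ≈ 0.013
P(Poleth disorder | evidence) ≈ 0.006783 / 0.11919 ≈ 0.057
The largest is 0.804, so Polion infection is most probable.

Polion infection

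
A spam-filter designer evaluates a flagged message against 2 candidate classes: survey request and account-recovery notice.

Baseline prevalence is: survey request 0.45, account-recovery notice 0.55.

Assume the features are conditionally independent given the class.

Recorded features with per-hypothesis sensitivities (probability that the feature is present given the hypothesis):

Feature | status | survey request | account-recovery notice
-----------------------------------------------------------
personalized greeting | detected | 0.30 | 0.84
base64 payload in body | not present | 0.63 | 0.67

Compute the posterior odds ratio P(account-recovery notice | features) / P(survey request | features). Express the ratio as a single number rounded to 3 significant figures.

The normalizing constant cancels in an odds ratio, so compute prior × likelihood for the two hypotheses only (using 1 − P(present | H) for each absent feature):
  account-recovery notice: 0.55 × 0.84 × (1 − 0.67) = 0.15246
  survey request: 0.45 × 0.30 × (1 − 0.63) = 0.04995
Odds(account-recovery notice : survey request) = 0.15246 / 0.04995 ≈ 3.05.

3.05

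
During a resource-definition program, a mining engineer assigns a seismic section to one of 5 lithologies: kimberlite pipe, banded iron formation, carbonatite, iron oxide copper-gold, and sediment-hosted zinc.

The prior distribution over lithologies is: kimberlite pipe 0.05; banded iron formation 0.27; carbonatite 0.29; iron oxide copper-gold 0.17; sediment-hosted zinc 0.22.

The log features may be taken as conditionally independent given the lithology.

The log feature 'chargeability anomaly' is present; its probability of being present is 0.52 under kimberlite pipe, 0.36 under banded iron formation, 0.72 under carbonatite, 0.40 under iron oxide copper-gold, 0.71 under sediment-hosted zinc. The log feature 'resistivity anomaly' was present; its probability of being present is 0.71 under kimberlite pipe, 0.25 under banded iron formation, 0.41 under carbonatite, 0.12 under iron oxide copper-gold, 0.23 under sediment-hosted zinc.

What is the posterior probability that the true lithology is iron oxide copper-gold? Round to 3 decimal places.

Multiply each prior by the joint likelihood of the log feature pattern:
  kimberlite pipe: 0.05 × 0.52 × 0.71 = 0.01846
  banded iron formation: 0.27 × 0.36 × 0.25 = 0.0243
  carbonatite: 0.29 × 0.72 × 0.41 = 0.085608
  iron oxide copper-gold: 0.17 × 0.40 × 0.12 = 0.00816
  sediment-hosted zinc: 0.22 × 0.71 × 0.23 = 0.035926
Normalizing constant Z = 0.01846 + 0.0243 + 0.085608 + 0.00816 + 0.035926 = 0.17245.
P(iron oxide copper-gold | evidence) = 0.00816 / 0.17245 ≈ 0.047.

0.047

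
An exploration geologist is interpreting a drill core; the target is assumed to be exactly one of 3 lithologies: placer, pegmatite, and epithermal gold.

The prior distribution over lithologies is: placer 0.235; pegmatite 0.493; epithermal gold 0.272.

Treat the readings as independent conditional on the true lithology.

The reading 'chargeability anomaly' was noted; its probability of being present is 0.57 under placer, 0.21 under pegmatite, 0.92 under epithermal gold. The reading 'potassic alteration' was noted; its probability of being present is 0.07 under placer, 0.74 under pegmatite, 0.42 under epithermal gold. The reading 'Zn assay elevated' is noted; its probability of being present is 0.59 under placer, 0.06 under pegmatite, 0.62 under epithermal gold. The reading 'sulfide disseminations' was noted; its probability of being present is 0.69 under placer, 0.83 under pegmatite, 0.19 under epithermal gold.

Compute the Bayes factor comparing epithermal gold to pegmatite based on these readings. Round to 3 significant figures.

Joint likelihood of the reading pattern under each hypothesis:
  epithermal gold: 0.92 × 0.42 × 0.62 × 0.19 = 0.045518
  pegmatite: 0.21 × 0.74 × 0.06 × 0.83 = 0.0077389
Bayes factor = 0.045518 / 0.0077389 ≈ 5.88

5.88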